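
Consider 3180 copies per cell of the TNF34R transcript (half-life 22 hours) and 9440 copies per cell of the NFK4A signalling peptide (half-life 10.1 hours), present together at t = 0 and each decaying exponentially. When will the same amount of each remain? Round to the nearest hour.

29 hours

Set 3180·(1/2)^(t/22) = 9440·(1/2)^(t/10.1).
Taking log₂: log₂(3180/9440) = t·(1/22 − 1/10.1).
log₂(0.33686) = -1.5698; 1/22 − 1/10.1 = -0.053555.
t = -1.5698 / -0.053555 ≈ 29.311 hours.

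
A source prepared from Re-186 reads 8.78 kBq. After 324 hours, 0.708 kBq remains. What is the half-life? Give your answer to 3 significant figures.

A/A₀ = 0.708/8.78 ≈ 0.080638.
n = log₂(12.401) ≈ 3.6324 half-lives elapsed in 324 hours.
t½ = 324/3.6324 ≈ 89.197 hours.

89.2 hours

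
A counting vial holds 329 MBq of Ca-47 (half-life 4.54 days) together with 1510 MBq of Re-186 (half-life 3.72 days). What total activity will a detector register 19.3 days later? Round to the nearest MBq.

Ca-47: 329 × (1/2)^(19.3/4.54) = 329 × (1/2)^4.2511 ≈ 17.278 MBq.
Re-186: 1510 × (1/2)^(19.3/3.72) = 1510 × (1/2)^5.1882 ≈ 41.417 MBq.
Total = 17.278 + 41.417 ≈ 58.695 MBq.

59 MBq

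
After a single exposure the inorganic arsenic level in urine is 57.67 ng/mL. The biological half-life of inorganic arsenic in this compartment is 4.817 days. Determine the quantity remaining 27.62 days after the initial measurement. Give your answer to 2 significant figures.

Number of half-lives: n = 27.62/4.817 ≈ 5.7339.
Remaining = 57.67 × (1/2)^5.7339 = 57.67 × 0.01879 ≈ 1.0836 ng/mL.

1.1 ng/mL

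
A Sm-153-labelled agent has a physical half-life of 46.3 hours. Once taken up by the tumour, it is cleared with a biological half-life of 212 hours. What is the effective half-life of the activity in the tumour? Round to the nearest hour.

38 hours

1/t_eff = 1/t_phys + 1/t_biol = 1/46.3 + 1/212 = 0.026315 per hour.
t_eff = 46.3 × 212 / (46.3 + 212) ≈ 38.001 hours.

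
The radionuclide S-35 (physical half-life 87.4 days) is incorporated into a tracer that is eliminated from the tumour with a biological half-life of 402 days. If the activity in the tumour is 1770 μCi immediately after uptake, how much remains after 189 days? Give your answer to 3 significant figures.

1/t_eff = 1/t_phys + 1/t_biol = 1/87.4 + 1/402 = 0.013929 per day.
t_eff = 87.4 × 402 / (87.4 + 402) ≈ 71.792 days.
Remaining = 1770 × (1/2)^(189/71.792) = 1770 × (1/2)^2.6326 ≈ 285.41 μCi.

285 μCi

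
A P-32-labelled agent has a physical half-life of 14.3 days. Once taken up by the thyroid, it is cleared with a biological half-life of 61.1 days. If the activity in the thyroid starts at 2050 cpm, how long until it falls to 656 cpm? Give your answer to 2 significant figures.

1/t_eff = 1/t_phys + 1/t_biol = 1/14.3 + 1/61.1 = 0.086297 per day.
t_eff = 14.3 × 61.1 / (14.3 + 61.1) ≈ 11.588 days.
n = log₂(2050/656) ≈ 1.6439; t = 1.6439 × 11.588 ≈ 19.049 days.

19 days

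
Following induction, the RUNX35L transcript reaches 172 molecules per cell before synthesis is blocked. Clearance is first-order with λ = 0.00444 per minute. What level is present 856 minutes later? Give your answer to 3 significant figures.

3.85 molecules per cell

t½ = ln 2 / λ = 0.69315 / 0.00444 ≈ 156.11 minutes.
Number of half-lives: n = 856/156.11 ≈ 5.4832.
Remaining = 172 × (1/2)^5.4832 = 172 × 0.022356 ≈ 3.8453 molecules per cell.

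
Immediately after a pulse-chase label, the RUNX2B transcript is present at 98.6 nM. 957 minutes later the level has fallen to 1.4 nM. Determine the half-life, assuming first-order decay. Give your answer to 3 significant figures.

A/A₀ = 1.4/98.6 ≈ 0.014199.
n = log₂(70.429) ≈ 6.1381 half-lives elapsed in 957 minutes.
t½ = 957/6.1381 ≈ 155.91 minutes.

156 minutes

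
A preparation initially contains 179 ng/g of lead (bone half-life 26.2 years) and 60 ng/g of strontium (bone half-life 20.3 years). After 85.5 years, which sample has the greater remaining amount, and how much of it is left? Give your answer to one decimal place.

lead: 179 × (1/2)^3.2634 ≈ 18.642 ng/g.
strontium: 60 × (1/2)^4.2118 ≈ 3.2379 ng/g.
Lead has more remaining, at ≈ 18.642 ng/g.

lead, 18.6 ng/g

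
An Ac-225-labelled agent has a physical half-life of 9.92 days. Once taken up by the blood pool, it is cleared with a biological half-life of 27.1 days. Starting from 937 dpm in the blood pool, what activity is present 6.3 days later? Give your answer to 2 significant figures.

1/t_eff = 1/t_phys + 1/t_biol = 1/9.92 + 1/27.1 = 0.13771 per day.
t_eff = 9.92 × 27.1 / (9.92 + 27.1) ≈ 7.2618 days.
Remaining = 937 × (1/2)^(6.3/7.2618) = 937 × (1/2)^0.86755 ≈ 513.55 dpm.

510 dpm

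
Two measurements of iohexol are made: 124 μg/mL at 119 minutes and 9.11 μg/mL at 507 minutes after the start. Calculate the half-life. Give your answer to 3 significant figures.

103 minutes

Over Δt = 507 − 119 = 388 minutes, the level fell by a factor of 124/9.11 ≈ 13.611.
n = log₂(13.611) ≈ 3.7667 half-lives, so t½ = 388/3.7667 ≈ 103.01 minutes.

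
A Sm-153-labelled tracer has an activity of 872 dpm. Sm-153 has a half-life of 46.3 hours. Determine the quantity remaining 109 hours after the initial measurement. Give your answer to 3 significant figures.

Number of half-lives: n = 109/46.3 ≈ 2.3542.
Remaining = 872 × (1/2)^2.3542 = 872 × 0.19557 ≈ 170.54 dpm.

171 dpm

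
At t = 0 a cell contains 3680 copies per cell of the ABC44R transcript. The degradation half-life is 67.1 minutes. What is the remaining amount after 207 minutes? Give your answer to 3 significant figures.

434 copies per cell

Number of half-lives: n = 207/67.1 ≈ 3.0849.
Remaining = 3680 × (1/2)^3.0849 = 3680 × 0.11785 ≈ 433.7 copies per cell.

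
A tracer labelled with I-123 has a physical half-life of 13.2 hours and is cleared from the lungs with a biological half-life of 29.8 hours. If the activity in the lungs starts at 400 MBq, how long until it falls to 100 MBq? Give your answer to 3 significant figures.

1/t_eff = 1/t_phys + 1/t_biol = 1/13.2 + 1/29.8 = 0.10931 per hour.
t_eff = 13.2 × 29.8 / (13.2 + 29.8) ≈ 9.1479 hours.
n = log₂(400/100) ≈ 2; t = 2 × 9.1479 ≈ 18.296 hours.

18.3 hours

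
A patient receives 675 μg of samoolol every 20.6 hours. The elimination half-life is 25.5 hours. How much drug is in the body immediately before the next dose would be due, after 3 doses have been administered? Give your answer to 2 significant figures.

The 3 doses were given 61.8, 41.2, 20.6 hours ago.
Total = 675·(1/2)^(61.8/25.5) + 675·(1/2)^(41.2/25.5) + 675·(1/2)^(20.6/25.5)
      = 125.82 + 220.26 + 385.58 ≈ 731.66 μg.

730 μg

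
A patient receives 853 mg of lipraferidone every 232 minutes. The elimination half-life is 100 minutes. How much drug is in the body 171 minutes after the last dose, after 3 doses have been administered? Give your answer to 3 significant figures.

The 3 doses were given 635, 403, 171 minutes ago.
Total = 853·(1/2)^(635/100) + 853·(1/2)^(403/100) + 853·(1/2)^(171/100)
      = 10.457 + 52.215 + 260.73 ≈ 323.4 mg.

323 mg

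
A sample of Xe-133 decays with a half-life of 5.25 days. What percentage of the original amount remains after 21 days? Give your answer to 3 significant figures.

n = 21/5.25 ≈ 4 half-lives.
Fraction remaining = (1/2)^4 ≈ 0.0625, i.e. 6.25%.

6.25%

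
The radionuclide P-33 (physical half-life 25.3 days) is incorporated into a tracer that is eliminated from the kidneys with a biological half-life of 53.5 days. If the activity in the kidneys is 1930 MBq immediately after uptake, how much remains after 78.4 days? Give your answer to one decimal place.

81.6 MBq

1/t_eff = 1/t_phys + 1/t_biol = 1/25.3 + 1/53.5 = 0.058217 per day.
t_eff = 25.3 × 53.5 / (25.3 + 53.5) ≈ 17.177 days.
Remaining = 1930 × (1/2)^(78.4/17.177) = 1930 × (1/2)^4.5642 ≈ 81.58 MBq.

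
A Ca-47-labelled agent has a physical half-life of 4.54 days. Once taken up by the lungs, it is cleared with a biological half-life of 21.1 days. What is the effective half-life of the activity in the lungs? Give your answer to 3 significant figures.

1/t_eff = 1/t_phys + 1/t_biol = 1/4.54 + 1/21.1 = 0.26766 per day.
t_eff = 4.54 × 21.1 / (4.54 + 21.1) ≈ 3.7361 days.

3.74 days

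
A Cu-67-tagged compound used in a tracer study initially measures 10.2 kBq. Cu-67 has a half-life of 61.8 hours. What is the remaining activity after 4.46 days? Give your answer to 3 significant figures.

Convert the elapsed time: 4.46 days = 107.04 hours.
Number of half-lives: n = 107.04/61.8 ≈ 1.732.
Remaining = 10.2 × (1/2)^1.732 = 10.2 × 0.30103 ≈ 3.0705 kBq.

3.07 kBq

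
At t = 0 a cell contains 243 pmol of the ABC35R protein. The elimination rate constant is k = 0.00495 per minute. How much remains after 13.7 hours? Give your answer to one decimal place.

4.2 pmol

t½ = ln 2 / k = 0.69315 / 0.00495 ≈ 140.03 minutes.
Convert the elapsed time: 13.7 hours = 822 minutes.
Number of half-lives: n = 822/140.03 ≈ 5.8702.
Remaining = 243 × (1/2)^5.8702 = 243 × 0.017096 ≈ 4.1544 pmol.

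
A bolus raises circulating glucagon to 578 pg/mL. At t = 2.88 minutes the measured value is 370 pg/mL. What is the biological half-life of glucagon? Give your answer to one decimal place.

A/A₀ = 370/578 ≈ 0.64014.
n = log₂(1.5622) ≈ 0.64354 half-lives elapsed in 2.88 minutes.
t½ = 2.88/0.64354 ≈ 4.4752 minutes.

4.5 minutes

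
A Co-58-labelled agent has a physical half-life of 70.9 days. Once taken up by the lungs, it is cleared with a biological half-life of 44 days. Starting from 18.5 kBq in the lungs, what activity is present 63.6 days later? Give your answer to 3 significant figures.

3.65 kBq

1/t_eff = 1/t_phys + 1/t_biol = 1/70.9 + 1/44 = 0.036832 per day.
t_eff = 70.9 × 44 / (70.9 + 44) ≈ 27.151 days.
Remaining = 18.5 × (1/2)^(63.6/27.151) = 18.5 × (1/2)^2.3425 ≈ 3.6476 kBq.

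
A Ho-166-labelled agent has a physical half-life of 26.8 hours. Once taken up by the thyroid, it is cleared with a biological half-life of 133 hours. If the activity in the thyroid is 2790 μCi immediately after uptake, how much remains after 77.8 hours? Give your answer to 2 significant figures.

1/t_eff = 1/t_phys + 1/t_biol = 1/26.8 + 1/133 = 0.044832 per hour.
t_eff = 26.8 × 133 / (26.8 + 133) ≈ 22.305 hours.
Remaining = 2790 × (1/2)^(77.8/22.305) = 2790 × (1/2)^3.4879 ≈ 248.67 μCi.

250 μCi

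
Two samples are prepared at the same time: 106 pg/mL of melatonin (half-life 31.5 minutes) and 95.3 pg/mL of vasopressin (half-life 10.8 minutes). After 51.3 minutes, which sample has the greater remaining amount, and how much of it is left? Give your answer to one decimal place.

melatonin: 106 × (1/2)^1.6286 ≈ 34.281 pg/mL.
vasopressin: 95.3 × (1/2)^4.75 ≈ 3.5416 pg/mL.
Melatonin has more remaining, at ≈ 34.281 pg/mL.

melatonin, 34.3 pg/mL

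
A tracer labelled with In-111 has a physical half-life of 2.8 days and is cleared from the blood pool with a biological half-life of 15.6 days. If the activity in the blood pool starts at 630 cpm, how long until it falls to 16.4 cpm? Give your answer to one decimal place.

1/t_eff = 1/t_phys + 1/t_biol = 1/2.8 + 1/15.6 = 0.42125 per day.
t_eff = 2.8 × 15.6 / (2.8 + 15.6) ≈ 2.3739 days.
n = log₂(630/16.4) ≈ 5.2636; t = 5.2636 × 2.3739 ≈ 12.495 days.

12.5 days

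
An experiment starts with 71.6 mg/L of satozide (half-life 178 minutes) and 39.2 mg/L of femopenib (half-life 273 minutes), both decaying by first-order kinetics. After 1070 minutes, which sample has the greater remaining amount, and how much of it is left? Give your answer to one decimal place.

femopenib, 2.6 mg/L

satozide: 71.6 × (1/2)^6.0112 ≈ 1.1101 mg/L.
femopenib: 39.2 × (1/2)^3.9194 ≈ 2.5907 mg/L.
Femopenib has more remaining, at ≈ 2.5907 mg/L.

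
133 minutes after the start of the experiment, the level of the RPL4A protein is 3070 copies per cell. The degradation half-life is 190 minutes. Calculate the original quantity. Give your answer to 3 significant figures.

4990 copies per cell

Number of half-lives elapsed: n = 133/190 ≈ 0.7.
A₀ = A × 2^n = 3070 × 2^0.7 = 3070 × 1.6245 ≈ 4987.2 copies per cell.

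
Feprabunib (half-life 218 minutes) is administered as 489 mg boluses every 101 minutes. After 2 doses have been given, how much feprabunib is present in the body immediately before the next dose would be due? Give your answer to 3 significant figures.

612 mg

The 2 doses were given 202, 101 minutes ago.
Total = 489·(1/2)^(202/218) + 489·(1/2)^(101/218)
      = 257.26 + 354.68 ≈ 611.94 mg.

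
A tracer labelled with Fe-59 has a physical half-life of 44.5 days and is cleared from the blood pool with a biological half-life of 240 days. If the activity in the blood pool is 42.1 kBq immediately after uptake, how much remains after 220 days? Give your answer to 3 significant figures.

0.725 kBq

1/t_eff = 1/t_phys + 1/t_biol = 1/44.5 + 1/240 = 0.026639 per day.
t_eff = 44.5 × 240 / (44.5 + 240) ≈ 37.54 days.
Remaining = 42.1 × (1/2)^(220/37.54) = 42.1 × (1/2)^5.8605 ≈ 0.7246 kBq.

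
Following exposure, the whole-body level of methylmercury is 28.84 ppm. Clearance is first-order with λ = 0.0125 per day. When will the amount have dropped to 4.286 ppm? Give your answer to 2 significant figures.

t½ = ln 2 / λ = 0.69315 / 0.0125 ≈ 55.452 days.
Fraction remaining = 4.286/28.84 ≈ 0.14861.
n = log₂(28.84/4.286) = ln(6.7289)/ln 2 ≈ 2.7504 half-lives.
t = n × t½ = 2.7504 × 55.452 ≈ 152.51 days.

150 days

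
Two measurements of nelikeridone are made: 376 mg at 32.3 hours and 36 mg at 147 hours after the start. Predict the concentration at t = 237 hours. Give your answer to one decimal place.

5.7 mg

Over Δt = 147 − 32.3 = 114.7 hours, the level fell by a factor of 376/36 ≈ 10.444.
n = log₂(10.444) ≈ 3.3847 half-lives, so t½ = 114.7/3.3847 ≈ 33.888 hours.
From t = 147 to t = 237: 36 × (1/2)^((237−147)/33.888) ≈ 5.7125 mg.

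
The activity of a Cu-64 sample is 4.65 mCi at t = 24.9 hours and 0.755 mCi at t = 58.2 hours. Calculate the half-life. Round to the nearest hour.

13 hours

Over Δt = 58.2 − 24.9 = 33.3 hours, the level fell by a factor of 4.65/0.755 ≈ 6.1589.
n = log₂(6.1589) ≈ 2.6227 half-lives, so t½ = 33.3/2.6227 ≈ 12.697 hours.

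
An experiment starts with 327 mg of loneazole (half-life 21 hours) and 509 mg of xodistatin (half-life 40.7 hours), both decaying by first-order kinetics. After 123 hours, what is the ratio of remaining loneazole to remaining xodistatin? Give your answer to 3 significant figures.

loneazole: 327 × (1/2)^(123/21) = 327 × (1/2)^5.8571 ≈ 5.6412 mg.
xodistatin: 509 × (1/2)^(123/40.7) = 509 × (1/2)^3.0221 ≈ 62.657 mg.
Ratio ≈ 5.6412 / 62.657 ≈ 0.090033.

0.0900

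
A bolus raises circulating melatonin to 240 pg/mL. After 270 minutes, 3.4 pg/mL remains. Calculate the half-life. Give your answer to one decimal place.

44.0 minutes

A/A₀ = 3.4/240 ≈ 0.014167.
n = log₂(70.588) ≈ 6.1414 half-lives elapsed in 270 minutes.
t½ = 270/6.1414 ≈ 43.964 minutes.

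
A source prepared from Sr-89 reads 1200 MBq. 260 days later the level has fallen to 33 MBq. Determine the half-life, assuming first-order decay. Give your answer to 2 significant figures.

50 days

A/A₀ = 33/1200 ≈ 0.0275.
n = log₂(36.364) ≈ 5.1844 half-lives elapsed in 260 days.
t½ = 260/5.1844 ≈ 50.15 days.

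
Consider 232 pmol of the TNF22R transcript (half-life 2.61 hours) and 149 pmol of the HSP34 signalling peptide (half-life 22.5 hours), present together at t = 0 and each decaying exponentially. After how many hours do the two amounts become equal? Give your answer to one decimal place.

Set 232·(1/2)^(t/2.61) = 149·(1/2)^(t/22.5).
Taking log₂: log₂(232/149) = t·(1/2.61 − 1/22.5).
log₂(1.557) = 0.63881; 1/2.61 − 1/22.5 = 0.3387.
t = 0.63881 / 0.3387 ≈ 1.8861 hours.

1.9 hours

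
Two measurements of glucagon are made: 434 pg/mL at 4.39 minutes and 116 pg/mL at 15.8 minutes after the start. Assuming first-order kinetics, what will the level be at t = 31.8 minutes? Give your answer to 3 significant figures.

18.2 pg/mL

Over Δt = 15.8 − 4.39 = 11.41 minutes, the level fell by a factor of 434/116 ≈ 3.7414.
n = log₂(3.7414) ≈ 1.9036 half-lives, so t½ = 11.41/1.9036 ≈ 5.994 minutes.
From t = 15.8 to t = 31.8: 116 × (1/2)^((31.8−15.8)/5.994) ≈ 18.235 pg/mL.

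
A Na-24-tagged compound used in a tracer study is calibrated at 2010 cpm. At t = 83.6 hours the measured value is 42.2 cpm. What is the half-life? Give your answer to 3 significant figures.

A/A₀ = 42.2/2010 ≈ 0.020995.
n = log₂(47.63) ≈ 5.5738 half-lives elapsed in 83.6 hours.
t½ = 83.6/5.5738 ≈ 14.999 hours.

15.0 hours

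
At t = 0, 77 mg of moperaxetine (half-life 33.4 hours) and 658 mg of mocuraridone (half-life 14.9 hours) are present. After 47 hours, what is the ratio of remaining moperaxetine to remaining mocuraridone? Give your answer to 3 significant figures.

0.393

moperaxetine: 77 × (1/2)^(47/33.4) = 77 × (1/2)^1.4072 ≈ 29.033 mg.
mocuraridone: 658 × (1/2)^(47/14.9) = 658 × (1/2)^3.1544 ≈ 73.904 mg.
Ratio ≈ 29.033 / 73.904 ≈ 0.39284.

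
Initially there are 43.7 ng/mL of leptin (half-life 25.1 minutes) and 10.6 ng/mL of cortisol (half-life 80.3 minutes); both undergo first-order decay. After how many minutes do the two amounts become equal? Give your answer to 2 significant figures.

75 minutes

Set 43.7·(1/2)^(t/25.1) = 10.6·(1/2)^(t/80.3).
Taking log₂: log₂(43.7/10.6) = t·(1/25.1 − 1/80.3).
log₂(4.1226) = 2.0436; 1/25.1 − 1/80.3 = 0.027387.
t = 2.0436 / 0.027387 ≈ 74.617 minutes.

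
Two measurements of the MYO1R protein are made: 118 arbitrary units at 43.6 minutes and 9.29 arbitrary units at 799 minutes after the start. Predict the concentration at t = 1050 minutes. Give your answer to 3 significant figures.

3.99 arbitrary units

Over Δt = 799 − 43.6 = 755.4 minutes, the level fell by a factor of 118/9.29 ≈ 12.702.
n = log₂(12.702) ≈ 3.667 half-lives, so t½ = 755.4/3.667 ≈ 206 minutes.
From t = 799 to t = 1050: 9.29 × (1/2)^((1050−799)/206) ≈ 3.9924 arbitrary units.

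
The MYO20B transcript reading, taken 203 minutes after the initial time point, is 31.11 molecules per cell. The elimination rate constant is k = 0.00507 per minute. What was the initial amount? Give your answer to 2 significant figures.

t½ = ln 2 / k = 0.69315 / 0.00507 ≈ 136.72 minutes.
Number of half-lives elapsed: n = 203/136.72 ≈ 1.4848.
A₀ = A × 2^n = 31.11 × 2^1.4848 = 31.11 × 2.7989 ≈ 87.072 molecules per cell.

87 molecules per cell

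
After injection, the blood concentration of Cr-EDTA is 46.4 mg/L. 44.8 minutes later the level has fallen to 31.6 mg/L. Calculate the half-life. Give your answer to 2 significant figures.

81 minutes

A/A₀ = 31.6/46.4 ≈ 0.68103.
n = log₂(1.4684) ≈ 0.5542 half-lives elapsed in 44.8 minutes.
t½ = 44.8/0.5542 ≈ 80.837 minutes.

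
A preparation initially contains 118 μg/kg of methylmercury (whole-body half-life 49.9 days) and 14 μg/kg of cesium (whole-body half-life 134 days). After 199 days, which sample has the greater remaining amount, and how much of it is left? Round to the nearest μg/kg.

methylmercury: 118 × (1/2)^3.988 ≈ 7.4367 μg/kg.
cesium: 14 × (1/2)^1.4851 ≈ 5.0012 μg/kg.
Methylmercury has more remaining, at ≈ 7.4367 μg/kg.

methylmercury, 7 μg/kg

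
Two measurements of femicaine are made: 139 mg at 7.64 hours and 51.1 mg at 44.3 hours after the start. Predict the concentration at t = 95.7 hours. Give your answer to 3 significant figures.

Over Δt = 44.3 − 7.64 = 36.66 hours, the level fell by a factor of 139/51.1 ≈ 2.7202.
n = log₂(2.7202) ≈ 1.4437 half-lives, so t½ = 36.66/1.4437 ≈ 25.393 hours.
From t = 44.3 to t = 95.7: 51.1 × (1/2)^((95.7−44.3)/25.393) ≈ 12.563 mg.

12.6 mg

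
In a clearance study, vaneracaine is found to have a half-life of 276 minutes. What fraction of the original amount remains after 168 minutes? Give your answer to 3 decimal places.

n = 168/276 ≈ 0.6087 half-lives.
Fraction remaining = (1/2)^0.6087 ≈ 0.65579.

0.656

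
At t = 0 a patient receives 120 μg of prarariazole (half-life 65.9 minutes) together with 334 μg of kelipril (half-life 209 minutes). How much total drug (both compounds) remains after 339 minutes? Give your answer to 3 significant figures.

112 μg

prarariazole: 120 × (1/2)^(339/65.9) = 120 × (1/2)^5.1442 ≈ 3.3934 μg.
kelipril: 334 × (1/2)^(339/209) = 334 × (1/2)^1.622 ≈ 108.51 μg.
Total = 3.3934 + 108.51 ≈ 111.9 μg.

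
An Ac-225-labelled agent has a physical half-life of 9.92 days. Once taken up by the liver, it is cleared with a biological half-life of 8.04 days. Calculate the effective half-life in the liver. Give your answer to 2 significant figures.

1/t_eff = 1/t_phys + 1/t_biol = 1/9.92 + 1/8.04 = 0.22518 per day.
t_eff = 9.92 × 8.04 / (9.92 + 8.04) ≈ 4.4408 days.

4.4 days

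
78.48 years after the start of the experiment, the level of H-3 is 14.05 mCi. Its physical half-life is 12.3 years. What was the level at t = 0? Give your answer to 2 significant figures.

Number of half-lives elapsed: n = 78.48/12.3 ≈ 6.3805.
A₀ = A × 2^n = 14.05 × 2^6.3805 = 14.05 × 83.314 ≈ 1170.6 mCi.

1200 mCi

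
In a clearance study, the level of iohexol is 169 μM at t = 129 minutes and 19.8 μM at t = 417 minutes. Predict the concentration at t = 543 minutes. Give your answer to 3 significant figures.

7.75 μM

Over Δt = 417 − 129 = 288 minutes, the level fell by a factor of 169/19.8 ≈ 8.5354.
n = log₂(8.5354) ≈ 3.0935 half-lives, so t½ = 288/3.0935 ≈ 93.1 minutes.
From t = 417 to t = 543: 19.8 × (1/2)^((543−417)/93.1) ≈ 7.7492 μM.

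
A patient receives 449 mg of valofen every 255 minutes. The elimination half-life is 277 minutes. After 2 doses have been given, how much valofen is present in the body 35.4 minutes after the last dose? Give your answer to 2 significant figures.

The 2 doses were given 290.4, 35.4 minutes ago.
Total = 449·(1/2)^(290.4/277) + 449·(1/2)^(35.4/277)
      = 217.1 + 410.94 ≈ 628.03 mg.

630 mg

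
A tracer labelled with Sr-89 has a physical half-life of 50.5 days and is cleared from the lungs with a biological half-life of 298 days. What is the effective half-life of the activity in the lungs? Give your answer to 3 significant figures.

43.2 days

1/t_eff = 1/t_phys + 1/t_biol = 1/50.5 + 1/298 = 0.023158 per day.
t_eff = 50.5 × 298 / (50.5 + 298) ≈ 43.182 days.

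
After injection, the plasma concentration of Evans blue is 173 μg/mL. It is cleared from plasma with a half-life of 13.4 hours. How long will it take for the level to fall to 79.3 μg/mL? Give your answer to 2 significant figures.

15 hours

Fraction remaining = 79.3/173 ≈ 0.45838.
n = log₂(173/79.3) = ln(2.1816)/ln 2 ≈ 1.1254 half-lives.
t = n × t½ = 1.1254 × 13.4 ≈ 15.08 hours.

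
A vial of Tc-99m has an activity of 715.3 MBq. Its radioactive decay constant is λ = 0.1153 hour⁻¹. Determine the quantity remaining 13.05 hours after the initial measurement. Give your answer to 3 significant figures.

159 MBq

t½ = ln 2 / λ = 0.69315 / 0.1153 ≈ 6.0117 hours.
Number of half-lives: n = 13.05/6.0117 ≈ 2.1708.
Remaining = 715.3 × (1/2)^2.1708 = 715.3 × 0.22209 ≈ 158.86 MBq.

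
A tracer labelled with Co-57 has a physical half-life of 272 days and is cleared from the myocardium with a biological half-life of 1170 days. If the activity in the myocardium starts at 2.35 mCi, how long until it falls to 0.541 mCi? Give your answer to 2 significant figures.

1/t_eff = 1/t_phys + 1/t_biol = 1/272 + 1/1170 = 0.0045312 per day.
t_eff = 272 × 1170 / (272 + 1170) ≈ 220.69 days.
n = log₂(2.35/0.541) ≈ 2.119; t = 2.119 × 220.69 ≈ 467.64 days.

470 days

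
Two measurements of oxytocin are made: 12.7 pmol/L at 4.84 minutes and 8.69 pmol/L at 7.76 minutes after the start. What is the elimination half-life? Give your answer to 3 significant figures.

5.33 minutes

Over Δt = 7.76 − 4.84 = 2.92 minutes, the level fell by a factor of 12.7/8.69 ≈ 1.4614.
n = log₂(1.4614) ≈ 0.5474 half-lives, so t½ = 2.92/0.5474 ≈ 5.3343 minutes.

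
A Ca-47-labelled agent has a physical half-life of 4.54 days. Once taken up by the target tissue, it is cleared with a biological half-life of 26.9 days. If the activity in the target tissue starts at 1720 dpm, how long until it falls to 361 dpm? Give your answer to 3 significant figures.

1/t_eff = 1/t_phys + 1/t_biol = 1/4.54 + 1/26.9 = 0.25744 per day.
t_eff = 4.54 × 26.9 / (4.54 + 26.9) ≈ 3.8844 days.
n = log₂(1720/361) ≈ 2.2523; t = 2.2523 × 3.8844 ≈ 8.749 days.

8.75 days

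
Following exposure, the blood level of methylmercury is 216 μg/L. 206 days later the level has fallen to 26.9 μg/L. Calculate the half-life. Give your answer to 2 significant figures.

69 days

A/A₀ = 26.9/216 ≈ 0.12454.
n = log₂(8.0297) ≈ 3.0054 half-lives elapsed in 206 days.
t½ = 206/3.0054 ≈ 68.544 days.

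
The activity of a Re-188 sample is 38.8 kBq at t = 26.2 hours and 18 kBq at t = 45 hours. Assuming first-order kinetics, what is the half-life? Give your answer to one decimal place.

17.0 hours

Over Δt = 45 − 26.2 = 18.8 hours, the level fell by a factor of 38.8/18 ≈ 2.1556.
n = log₂(2.1556) ≈ 1.1081 half-lives, so t½ = 18.8/1.1081 ≈ 16.967 hours.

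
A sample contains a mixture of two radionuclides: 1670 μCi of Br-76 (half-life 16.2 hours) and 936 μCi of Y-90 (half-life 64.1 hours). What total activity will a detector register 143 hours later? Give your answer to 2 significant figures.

Br-76: 1670 × (1/2)^(143/16.2) = 1670 × (1/2)^8.8272 ≈ 3.6769 μCi.
Y-90: 936 × (1/2)^(143/64.1) = 936 × (1/2)^2.2309 ≈ 199.39 μCi.
Total = 3.6769 + 199.39 ≈ 203.07 μCi.

200 μCi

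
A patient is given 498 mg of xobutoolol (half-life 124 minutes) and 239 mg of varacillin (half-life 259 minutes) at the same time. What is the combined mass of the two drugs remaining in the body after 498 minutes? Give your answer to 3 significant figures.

93.8 mg

xobutoolol: 498 × (1/2)^(498/124) = 498 × (1/2)^4.0161 ≈ 30.779 mg.
varacillin: 239 × (1/2)^(498/259) = 239 × (1/2)^1.9228 ≈ 63.035 mg.
Total = 30.779 + 63.035 ≈ 93.814 mg.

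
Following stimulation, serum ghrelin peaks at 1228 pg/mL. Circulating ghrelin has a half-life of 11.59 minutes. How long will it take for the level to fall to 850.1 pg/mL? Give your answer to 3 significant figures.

6.15 minutes

Fraction remaining = 850.1/1228 ≈ 0.69226.
n = log₂(1228/850.1) = ln(1.4445)/ln 2 ≈ 0.53061 half-lives.
t = n × t½ = 0.53061 × 11.59 ≈ 6.1497 minutes.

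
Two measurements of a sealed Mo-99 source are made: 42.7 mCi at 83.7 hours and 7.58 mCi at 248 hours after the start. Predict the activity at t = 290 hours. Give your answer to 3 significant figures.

4.87 mCi

Over Δt = 248 − 83.7 = 164.3 hours, the level fell by a factor of 42.7/7.58 ≈ 5.6332.
n = log₂(5.6332) ≈ 2.494 half-lives, so t½ = 164.3/2.494 ≈ 65.879 hours.
From t = 248 to t = 290: 7.58 × (1/2)^((290−248)/65.879) ≈ 4.8725 mCi.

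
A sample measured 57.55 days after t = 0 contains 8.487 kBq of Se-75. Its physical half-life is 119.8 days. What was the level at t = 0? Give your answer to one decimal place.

Number of half-lives elapsed: n = 57.55/119.8 ≈ 0.48038.
A₀ = A × 2^n = 8.487 × 2^0.48038 = 8.487 × 1.3951 ≈ 11.84 kBq.

11.8 kBq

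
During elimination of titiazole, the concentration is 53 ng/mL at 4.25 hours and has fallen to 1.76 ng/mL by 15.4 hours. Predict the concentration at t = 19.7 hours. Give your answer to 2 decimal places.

0.47 ng/mL

Over Δt = 15.4 − 4.25 = 11.15 hours, the level fell by a factor of 53/1.76 ≈ 30.114.
n = log₂(30.114) ≈ 4.9123 half-lives, so t½ = 11.15/4.9123 ≈ 2.2698 hours.
From t = 15.4 to t = 19.7: 1.76 × (1/2)^((19.7−15.4)/2.2698) ≈ 0.4734 ng/mL.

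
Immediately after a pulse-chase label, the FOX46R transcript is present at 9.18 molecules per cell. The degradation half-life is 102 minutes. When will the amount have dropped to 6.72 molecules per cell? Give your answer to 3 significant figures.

45.9 minutes

Fraction remaining = 6.72/9.18 ≈ 0.73203.
n = log₂(9.18/6.72) = ln(1.3661)/ln 2 ≈ 0.45003 half-lives.
t = n × t½ = 0.45003 × 102 ≈ 45.903 minutes.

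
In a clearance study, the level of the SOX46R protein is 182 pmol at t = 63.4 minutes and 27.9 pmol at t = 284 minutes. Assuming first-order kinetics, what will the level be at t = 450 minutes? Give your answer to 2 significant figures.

Over Δt = 284 − 63.4 = 220.6 minutes, the level fell by a factor of 182/27.9 ≈ 6.5233.
n = log₂(6.5233) ≈ 2.7056 half-lives, so t½ = 220.6/2.7056 ≈ 81.535 minutes.
From t = 284 to t = 450: 27.9 × (1/2)^((450−284)/81.535) ≈ 6.8034 pmol.

6.8 pmol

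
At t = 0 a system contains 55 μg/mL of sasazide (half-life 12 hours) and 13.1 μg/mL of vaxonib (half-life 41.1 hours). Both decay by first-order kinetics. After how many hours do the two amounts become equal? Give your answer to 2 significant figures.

Set 55·(1/2)^(t/12) = 13.1·(1/2)^(t/41.1).
Taking log₂: log₂(55/13.1) = t·(1/12 − 1/41.1).
log₂(4.1985) = 2.0699; 1/12 − 1/41.1 = 0.059002.
t = 2.0699 / 0.059002 ≈ 35.081 hours.

35 hours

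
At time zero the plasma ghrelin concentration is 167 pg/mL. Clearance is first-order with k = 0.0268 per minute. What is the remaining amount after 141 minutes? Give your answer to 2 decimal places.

t½ = ln 2 / k = 0.69315 / 0.0268 ≈ 25.864 minutes.
Number of half-lives: n = 141/25.864 ≈ 5.4517.
Remaining = 167 × (1/2)^5.4517 = 167 × 0.02285 ≈ 3.816 pg/mL.

3.82 pg/mL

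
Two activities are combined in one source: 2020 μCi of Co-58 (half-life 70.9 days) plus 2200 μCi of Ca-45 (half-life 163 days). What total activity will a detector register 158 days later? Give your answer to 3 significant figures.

Co-58: 2020 × (1/2)^(158/70.9) = 2020 × (1/2)^2.2285 ≈ 431.03 μCi.
Ca-45: 2200 × (1/2)^(158/163) = 2200 × (1/2)^0.96933 ≈ 1123.6 μCi.
Total = 431.03 + 1123.6 ≈ 1554.7 μCi.

1550 μCi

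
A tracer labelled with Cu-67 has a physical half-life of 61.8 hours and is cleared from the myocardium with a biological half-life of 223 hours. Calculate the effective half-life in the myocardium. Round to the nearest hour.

48 hours

1/t_eff = 1/t_phys + 1/t_biol = 1/61.8 + 1/223 = 0.020666 per hour.
t_eff = 61.8 × 223 / (61.8 + 223) ≈ 48.39 hours.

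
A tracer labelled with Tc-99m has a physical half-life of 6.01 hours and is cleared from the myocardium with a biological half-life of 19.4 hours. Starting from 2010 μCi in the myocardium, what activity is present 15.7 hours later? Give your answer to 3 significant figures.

1/t_eff = 1/t_phys + 1/t_biol = 1/6.01 + 1/19.4 = 0.21794 per hour.
t_eff = 6.01 × 19.4 / (6.01 + 19.4) ≈ 4.5885 hours.
Remaining = 2010 × (1/2)^(15.7/4.5885) = 2010 × (1/2)^3.4216 ≈ 187.58 μCi.

188 μCi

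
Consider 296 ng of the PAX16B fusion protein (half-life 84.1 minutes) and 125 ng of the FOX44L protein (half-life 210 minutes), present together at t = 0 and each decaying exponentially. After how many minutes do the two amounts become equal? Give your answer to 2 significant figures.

170 minutes

Set 296·(1/2)^(t/84.1) = 125·(1/2)^(t/210).
Taking log₂: log₂(296/125) = t·(1/84.1 − 1/210).
log₂(2.368) = 1.2437; 1/84.1 − 1/210 = 0.0071287.
t = 1.2437 / 0.0071287 ≈ 174.46 minutes.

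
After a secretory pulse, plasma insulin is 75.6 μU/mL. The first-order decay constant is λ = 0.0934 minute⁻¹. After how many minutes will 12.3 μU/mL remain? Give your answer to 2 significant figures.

t½ = ln 2 / λ = 0.69315 / 0.0934 ≈ 7.4213 minutes.
Fraction remaining = 12.3/75.6 ≈ 0.1627.
n = log₂(75.6/12.3) = ln(6.1463)/ln 2 ≈ 2.6197 half-lives.
t = n × t½ = 2.6197 × 7.4213 ≈ 19.442 minutes.

19 minutes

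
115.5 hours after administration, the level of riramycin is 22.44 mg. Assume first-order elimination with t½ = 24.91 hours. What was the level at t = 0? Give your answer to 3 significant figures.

Number of half-lives elapsed: n = 115.5/24.91 ≈ 4.6367.
A₀ = A × 2^n = 22.44 × 2^4.6367 = 22.44 × 24.876 ≈ 558.22 mg.

558 mg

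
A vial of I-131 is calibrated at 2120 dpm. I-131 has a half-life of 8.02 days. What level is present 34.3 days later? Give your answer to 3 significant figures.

Number of half-lives: n = 34.3/8.02 ≈ 4.2768.
Remaining = 2120 × (1/2)^4.2768 = 2120 × 0.051588 ≈ 109.37 dpm.

109 dpm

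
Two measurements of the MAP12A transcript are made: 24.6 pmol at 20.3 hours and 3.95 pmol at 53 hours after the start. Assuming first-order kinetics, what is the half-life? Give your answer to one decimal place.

Over Δt = 53 − 20.3 = 32.7 hours, the level fell by a factor of 24.6/3.95 ≈ 6.2278.
n = log₂(6.2278) ≈ 2.6387 half-lives, so t½ = 32.7/2.6387 ≈ 12.392 hours.

12.4 hours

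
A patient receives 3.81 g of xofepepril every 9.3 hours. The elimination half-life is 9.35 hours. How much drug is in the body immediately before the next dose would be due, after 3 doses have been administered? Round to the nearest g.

3 g

The 3 doses were given 27.9, 18.6, 9.3 hours ago.
Total = 3.81·(1/2)^(27.9/9.35) + 3.81·(1/2)^(18.6/9.35) + 3.81·(1/2)^(9.3/9.35)
      = 0.48158 + 0.95959 + 1.9121 ≈ 3.3532 g.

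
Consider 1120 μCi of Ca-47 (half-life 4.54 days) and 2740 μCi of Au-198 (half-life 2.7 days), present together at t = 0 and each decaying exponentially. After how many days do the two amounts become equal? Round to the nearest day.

9 days

Set 1120·(1/2)^(t/4.54) = 2740·(1/2)^(t/2.7).
Taking log₂: log₂(1120/2740) = t·(1/4.54 − 1/2.7).
log₂(0.40876) = -1.2907; 1/4.54 − 1/2.7 = -0.15011.
t = -1.2907 / -0.15011 ≈ 8.5984 days.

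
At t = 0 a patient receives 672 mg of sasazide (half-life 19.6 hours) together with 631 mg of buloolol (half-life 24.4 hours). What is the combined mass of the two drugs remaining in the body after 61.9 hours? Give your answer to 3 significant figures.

sasazide: 672 × (1/2)^(61.9/19.6) = 672 × (1/2)^3.1582 ≈ 75.278 mg.
buloolol: 631 × (1/2)^(61.9/24.4) = 631 × (1/2)^2.5369 ≈ 108.73 mg.
Total = 75.278 + 108.73 ≈ 184.01 mg.

184 mg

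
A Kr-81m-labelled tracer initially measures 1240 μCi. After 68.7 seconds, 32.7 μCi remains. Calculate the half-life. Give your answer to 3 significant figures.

A/A₀ = 32.7/1240 ≈ 0.026371.
n = log₂(37.92) ≈ 5.2449 half-lives elapsed in 68.7 seconds.
t½ = 68.7/5.2449 ≈ 13.098 seconds.

13.1 seconds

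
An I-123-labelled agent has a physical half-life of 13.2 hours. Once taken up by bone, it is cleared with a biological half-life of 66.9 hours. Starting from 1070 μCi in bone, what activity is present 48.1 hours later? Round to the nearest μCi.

1/t_eff = 1/t_phys + 1/t_biol = 1/13.2 + 1/66.9 = 0.090705 per hour.
t_eff = 13.2 × 66.9 / (13.2 + 66.9) ≈ 11.025 hours.
Remaining = 1070 × (1/2)^(48.1/11.025) = 1070 × (1/2)^4.3629 ≈ 52.001 μCi.

52 μCi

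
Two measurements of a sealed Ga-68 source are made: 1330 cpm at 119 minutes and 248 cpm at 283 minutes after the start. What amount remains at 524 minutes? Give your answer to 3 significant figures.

Over Δt = 283 − 119 = 164 minutes, the level fell by a factor of 1330/248 ≈ 5.3629.
n = log₂(5.3629) ≈ 2.423 half-lives, so t½ = 164/2.423 ≈ 67.684 minutes.
From t = 283 to t = 524: 248 × (1/2)^((524−283)/67.684) ≈ 21.018 cpm.

21.0 cpm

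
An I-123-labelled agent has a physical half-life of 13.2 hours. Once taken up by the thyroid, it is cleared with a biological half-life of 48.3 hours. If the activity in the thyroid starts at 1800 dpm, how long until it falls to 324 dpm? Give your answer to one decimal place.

1/t_eff = 1/t_phys + 1/t_biol = 1/13.2 + 1/48.3 = 0.096462 per hour.
t_eff = 13.2 × 48.3 / (13.2 + 48.3) ≈ 10.367 hours.
n = log₂(1800/324) ≈ 2.4739; t = 2.4739 × 10.367 ≈ 25.647 hours.

25.6 hours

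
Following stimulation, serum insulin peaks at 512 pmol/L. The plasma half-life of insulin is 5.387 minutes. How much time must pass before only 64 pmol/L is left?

16.161 minutes

64/512 = 1/8, so 3 half-lives have elapsed.
t = 3 × 5.387 = 16.161 minutes.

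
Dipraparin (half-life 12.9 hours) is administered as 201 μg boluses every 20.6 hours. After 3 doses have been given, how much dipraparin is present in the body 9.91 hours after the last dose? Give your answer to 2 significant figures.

170 μg

The 3 doses were given 51.11, 30.51, 9.91 hours ago.
Total = 201·(1/2)^(51.11/12.9) + 201·(1/2)^(30.51/12.9) + 201·(1/2)^(9.91/12.9)
      = 12.898 + 39.014 + 118.02 ≈ 169.93 μg.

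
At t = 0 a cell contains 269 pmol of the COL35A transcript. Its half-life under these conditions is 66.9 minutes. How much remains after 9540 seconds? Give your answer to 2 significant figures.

52 pmol

Convert the elapsed time: 9540 seconds = 159 minutes.
Number of half-lives: n = 159/66.9 ≈ 2.3767.
Remaining = 269 × (1/2)^2.3767 = 269 × 0.19255 ≈ 51.796 pmol.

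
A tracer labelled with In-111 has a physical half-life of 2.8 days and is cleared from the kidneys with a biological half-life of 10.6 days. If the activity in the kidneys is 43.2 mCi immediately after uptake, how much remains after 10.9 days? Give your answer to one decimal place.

1/t_eff = 1/t_phys + 1/t_biol = 1/2.8 + 1/10.6 = 0.45148 per day.
t_eff = 2.8 × 10.6 / (2.8 + 10.6) ≈ 2.2149 days.
Remaining = 43.2 × (1/2)^(10.9/2.2149) = 43.2 × (1/2)^4.9212 ≈ 1.4258 mCi.

1.4 mCi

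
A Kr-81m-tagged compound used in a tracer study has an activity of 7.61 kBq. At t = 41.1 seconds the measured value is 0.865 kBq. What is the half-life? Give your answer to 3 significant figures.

A/A₀ = 0.865/7.61 ≈ 0.11367.
n = log₂(8.7977) ≈ 3.1371 half-lives elapsed in 41.1 seconds.
t½ = 41.1/3.1371 ≈ 13.101 seconds.

13.1 seconds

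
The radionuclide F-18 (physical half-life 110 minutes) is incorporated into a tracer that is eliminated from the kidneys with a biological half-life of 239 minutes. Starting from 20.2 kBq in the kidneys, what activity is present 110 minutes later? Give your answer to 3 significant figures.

1/t_eff = 1/t_phys + 1/t_biol = 1/110 + 1/239 = 0.013275 per minute.
t_eff = 110 × 239 / (110 + 239) ≈ 75.33 minutes.
Remaining = 20.2 × (1/2)^(110/75.33) = 20.2 × (1/2)^1.4603 ≈ 7.3413 kBq.

7.34 kBq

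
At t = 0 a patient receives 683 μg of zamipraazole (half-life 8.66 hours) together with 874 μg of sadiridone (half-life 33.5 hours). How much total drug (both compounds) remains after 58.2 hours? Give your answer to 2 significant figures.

zamipraazole: 683 × (1/2)^(58.2/8.66) = 683 × (1/2)^6.7206 ≈ 6.4764 μg.
sadiridone: 874 × (1/2)^(58.2/33.5) = 874 × (1/2)^1.7373 ≈ 262.14 μg.
Total = 6.4764 + 262.14 ≈ 268.61 μg.

270 μg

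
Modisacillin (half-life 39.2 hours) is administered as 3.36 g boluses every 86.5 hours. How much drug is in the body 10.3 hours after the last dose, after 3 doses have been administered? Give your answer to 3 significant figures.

3.54 g

The 3 doses were given 183.3, 96.8, 10.3 hours ago.
Total = 3.36·(1/2)^(183.3/39.2) + 3.36·(1/2)^(96.8/39.2) + 3.36·(1/2)^(10.3/39.2)
      = 0.13144 + 0.60671 + 2.8005 ≈ 3.5387 g.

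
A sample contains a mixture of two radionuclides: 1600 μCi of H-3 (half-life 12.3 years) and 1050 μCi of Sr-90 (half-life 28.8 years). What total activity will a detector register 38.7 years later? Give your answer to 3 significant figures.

H-3: 1600 × (1/2)^(38.7/12.3) = 1600 × (1/2)^3.1463 ≈ 180.71 μCi.
Sr-90: 1050 × (1/2)^(38.7/28.8) = 1050 × (1/2)^1.3438 ≈ 413.69 μCi.
Total = 180.71 + 413.69 ≈ 594.4 μCi.

594 μCi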